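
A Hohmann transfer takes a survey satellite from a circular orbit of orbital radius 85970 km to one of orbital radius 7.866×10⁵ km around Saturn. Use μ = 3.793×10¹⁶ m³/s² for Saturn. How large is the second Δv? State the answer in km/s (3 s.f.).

Δv ≈ 3.86 km/s

r₁ = 85970 km = 8.597×10⁷ m.
r₂ = 7.866×10⁵ km = 7.866×10⁸ m.
Transfer ellipse a_t = (r₁ + r₂)/2 = 4.363×10⁸ m.
At r₁: circular v_c1 = √(μ/r₁) = 21000 m/s; transfer-perikrone v_p = √[μ(2/r₁ − 1/a_t)] = 28200 m/s.
At r₂: circular v_c2 = √(μ/r₂) = 6944 m/s; transfer-apokrone v_a = √[μ(2/r₂ − 1/a_t)] = 3082 m/s.
Δv₂ = v_c2 − v_a = 3862 m/s.
= 3.862 km/s.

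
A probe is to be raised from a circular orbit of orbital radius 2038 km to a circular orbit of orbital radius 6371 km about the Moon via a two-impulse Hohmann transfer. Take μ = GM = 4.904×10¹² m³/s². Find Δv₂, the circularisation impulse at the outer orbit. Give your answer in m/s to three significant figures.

Δv ≈ 267 m/s

r₁ = 2038 km = 2.038×10⁶ m.
r₂ = 6371 km = 6.371×10⁶ m.
Transfer ellipse a_t = (r₁ + r₂)/2 = 4.204×10⁶ m.
At r₁: circular v_c1 = √(μ/r₁) = 1551 m/s; transfer-perilune v_p = √[μ(2/r₁ − 1/a_t)] = 1910 m/s.
At r₂: circular v_c2 = √(μ/r₂) = 877.3 m/s; transfer-apolune v_a = √[μ(2/r₂ − 1/a_t)] = 610.8 m/s.
Δv₂ = v_c2 − v_a = 266.5 m/s.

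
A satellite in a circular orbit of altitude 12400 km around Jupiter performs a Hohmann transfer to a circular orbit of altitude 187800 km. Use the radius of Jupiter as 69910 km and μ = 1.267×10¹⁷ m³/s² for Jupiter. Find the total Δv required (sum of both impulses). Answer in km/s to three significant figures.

Δv_total ≈ 15.8 km/s

r₁ = 69910 + 12400 = 82310 km = 8.2310×10⁷ m.
r₂ = 69910 + 187800 = 257710 km = 2.5771×10⁸ m.
Transfer ellipse a_t = (r₁ + r₂)/2 = 1.700×10⁸ m.
At r₁: circular v_c1 = √(μ/r₁) = 39230 m/s; transfer-perijove v_p = √[μ(2/r₁ − 1/a_t)] = 48300 m/s.
Δv₁ = v_p − v_c1 = 9071 m/s.
At r₂: circular v_c2 = √(μ/r₂) = 22170 m/s; transfer-apojove v_a = √[μ(2/r₂ − 1/a_t)] = 15430 m/s.
Δv₂ = v_c2 − v_a = 6745 m/s.
Total Δv = Δv₁ + Δv₂ = 15820 m/s = 15.82 km/s.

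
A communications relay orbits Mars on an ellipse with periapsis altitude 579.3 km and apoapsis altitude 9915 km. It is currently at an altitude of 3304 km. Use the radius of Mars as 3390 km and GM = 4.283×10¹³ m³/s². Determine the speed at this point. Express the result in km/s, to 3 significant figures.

r_p = 3390 + 579.3 = 3969.3 km = 3.9693×10⁶ m.
r_a = 3390 + 9915 = 13305 km = 1.3305×10⁷ m.
r = 3390 + 3304 = 6694.0 km = 6.694×10⁶ m.
Semi-major axis a = (r_p + r_a)/2 = 8637.1 km = 8.637×10⁶ m.
Vis-viva: v² = μ(2/r − 1/a) = 4.283×10¹³ × (2.988×10⁻⁷ − 1.158×10⁻⁷) = 7.838×10⁶ m²/s².
v = 2800 m/s = 2.800 km/s.

v ≈ 2.80 km/s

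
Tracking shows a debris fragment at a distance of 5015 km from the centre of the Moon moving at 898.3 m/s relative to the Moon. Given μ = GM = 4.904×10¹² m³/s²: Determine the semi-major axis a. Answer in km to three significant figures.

a ≈ 4270 km

r = 5.015×10⁶ m.
Vis-viva rearranged: 1/a = 2/r − v²/μ = 3.988×10⁻⁷ − 1.645×10⁻⁷ = 2.343×10⁻⁷ m⁻¹.
a = 4.269×10⁶ m = 4268.8 km.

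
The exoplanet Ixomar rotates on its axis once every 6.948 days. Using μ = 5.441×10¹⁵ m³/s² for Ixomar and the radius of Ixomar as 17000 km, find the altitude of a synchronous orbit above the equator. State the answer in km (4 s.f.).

T = 6.948 days = 6.003×10⁵ s.
A synchronous orbit has period T, so by Kepler's third law a = (μT²/4π²)^(1/3).
μT²/4π² = 5.441×10¹⁵ × (6.003×10⁵)² / 39.48 = 4.967×10²⁵ m³.
a = 3.676×10⁸ m = 3.6758×10⁵ km.
Altitude h = a − R = 3.6758×10⁵ − 17000 = 3.5058×10⁵ km.

h_sync ≈ 3.506×10⁵ km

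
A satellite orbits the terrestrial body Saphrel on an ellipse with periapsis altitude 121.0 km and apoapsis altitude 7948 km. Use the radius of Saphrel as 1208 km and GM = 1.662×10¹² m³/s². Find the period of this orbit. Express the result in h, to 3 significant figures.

r_p = 1208 + 121.0 = 1329.0 km = 1.3290×10⁶ m.
r_a = 1208 + 7948 = 9156.0 km = 9.1560×10⁶ m.
Semi-major axis a = (r_p + r_a)/2 = (1329.0 + 9156.0)/2 = 5242.5 km = 5.242×10⁶ m.
By Kepler's third law T = 2π√(a³/μ) = 2π × 9.311×10³ = 5.850×10⁴ s.
= 16.25 h.

T ≈ 16.3 h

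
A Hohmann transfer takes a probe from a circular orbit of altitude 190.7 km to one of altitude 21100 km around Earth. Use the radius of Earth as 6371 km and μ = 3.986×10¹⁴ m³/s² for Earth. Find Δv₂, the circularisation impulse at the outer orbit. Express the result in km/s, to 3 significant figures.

Δv ≈ 1.44 km/s

r₁ = 6371 + 190.7 = 6561.7 km = 6.5617×10⁶ m.
r₂ = 6371 + 21100 = 27471 km = 2.7471×10⁷ m.
Transfer ellipse a_t = (r₁ + r₂)/2 = 1.702×10⁷ m.
At r₁: circular v_c1 = √(μ/r₁) = 7794 m/s; transfer-perigee v_p = √[μ(2/r₁ − 1/a_t)] = 9903 m/s.
At r₂: circular v_c2 = √(μ/r₂) = 3809 m/s; transfer-apogee v_a = √[μ(2/r₂ − 1/a_t)] = 2365 m/s.
Δv₂ = v_c2 − v_a = 1444 m/s.
= 1.444 km/s.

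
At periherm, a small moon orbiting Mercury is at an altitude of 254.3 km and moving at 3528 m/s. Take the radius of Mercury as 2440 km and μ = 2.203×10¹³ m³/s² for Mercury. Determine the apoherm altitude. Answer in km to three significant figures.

apoherm altitude ≈ 6150 km

r_p = 2440 + 254.3 = 2694.3 km = 2.694×10⁶ m.
Specific energy ε = v²/2 − μ/r = -1.953×10⁶ J/kg, so a = −μ/(2ε) = 5.640×10⁶ m.
The apsides satisfy r_p + r_a = 2a, so the apoherm radius is 2a − r_p = 8.585×10⁶ m = 8585.0 km.
Apoherm altitude = 8585.0 − 2440 = 6145.0 km.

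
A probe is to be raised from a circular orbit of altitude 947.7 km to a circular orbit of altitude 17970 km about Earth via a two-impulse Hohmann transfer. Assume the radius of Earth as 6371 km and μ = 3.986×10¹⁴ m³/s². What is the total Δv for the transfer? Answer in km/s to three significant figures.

Δv_total ≈ 3.07 km/s

r₁ = 6371 + 947.7 = 7318.7 km = 7.3187×10⁶ m.
r₂ = 6371 + 17970 = 24341 km = 2.4341×10⁷ m.
Transfer ellipse a_t = (r₁ + r₂)/2 = 1.583×10⁷ m.
At r₁: circular v_c1 = √(μ/r₁) = 7380 m/s; transfer-perigee v_p = √[μ(2/r₁ − 1/a_t)] = 9151 m/s.
Δv₁ = v_p − v_c1 = 1771 m/s.
At r₂: circular v_c2 = √(μ/r₂) = 4047 m/s; transfer-apogee v_a = √[μ(2/r₂ − 1/a_t)] = 2752 m/s.
Δv₂ = v_c2 − v_a = 1295 m/s.
Total Δv = Δv₁ + Δv₂ = 3067 m/s = 3.067 km/s.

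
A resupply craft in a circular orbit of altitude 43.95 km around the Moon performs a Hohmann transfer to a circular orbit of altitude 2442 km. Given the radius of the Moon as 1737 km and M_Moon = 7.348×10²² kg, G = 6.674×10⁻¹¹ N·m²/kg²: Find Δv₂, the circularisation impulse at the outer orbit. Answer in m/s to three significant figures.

Δv ≈ 246 m/s

μ = GM = 6.674×10⁻¹¹ × 7.348×10²² = 4.904×10¹² m³/s².
r₁ = 1737 + 43.95 = 1781.0 km = 1.7810×10⁶ m.
r₂ = 1737 + 2442 = 4179.0 km = 4.1790×10⁶ m.
Transfer ellipse a_t = (r₁ + r₂)/2 = 2.980×10⁶ m.
At r₁: circular v_c1 = √(μ/r₁) = 1659 m/s; transfer-perilune v_p = √[μ(2/r₁ − 1/a_t)] = 1965 m/s.
At r₂: circular v_c2 = √(μ/r₂) = 1083 m/s; transfer-apolune v_a = √[μ(2/r₂ − 1/a_t)] = 837.5 m/s.
Δv₂ = v_c2 − v_a = 245.8 m/s.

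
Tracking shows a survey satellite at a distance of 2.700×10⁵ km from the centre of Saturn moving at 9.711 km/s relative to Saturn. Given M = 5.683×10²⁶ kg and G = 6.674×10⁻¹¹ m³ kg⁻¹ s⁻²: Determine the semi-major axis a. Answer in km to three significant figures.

a ≈ 2.03×10⁵ km

μ = GM = 6.674×10⁻¹¹ × 5.683×10²⁶ = 3.793×10¹⁶ m³/s².
r = 2.700×10⁸ m.
Vis-viva rearranged: 1/a = 2/r − v²/μ = 7.407×10⁻⁹ − 2.486×10⁻⁹ = 4.921×10⁻⁹ m⁻¹.
a = 2.032×10⁸ m = 2.0321×10⁵ km.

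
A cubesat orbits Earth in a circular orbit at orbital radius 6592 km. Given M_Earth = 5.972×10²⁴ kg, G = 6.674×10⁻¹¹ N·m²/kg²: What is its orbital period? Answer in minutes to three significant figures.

μ = GM = 6.674×10⁻¹¹ × 5.972×10²⁴ = 3.986×10¹⁴ m³/s².
r = 6592 km = 6.592×10⁶ m.
Kepler's third law: T = 2π√(r³/μ) = 2π√((6.592×10⁶)³ / 3.986×10¹⁴).
r³/μ = 7.187×10⁵ s², so T = 2π × 8.478×10² = 5.327×10³ s.
Converting: 5.327×10³ s ÷ 60.00 = 88.78 minutes.

T ≈ 88.8 minutes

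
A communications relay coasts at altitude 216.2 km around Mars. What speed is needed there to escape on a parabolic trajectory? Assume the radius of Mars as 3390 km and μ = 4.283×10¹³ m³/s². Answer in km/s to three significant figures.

v_esc ≈ 4.87 km/s

r = 3390 + 216.2 = 3606.2 km = 3.6062×10⁶ m.
Escape speed v_esc = √(2μ/r) = √(2 × 4.283×10¹³ / 3.606×10⁶) = √(2.375×10⁷) = 4874 m/s.
= 4.874 km/s.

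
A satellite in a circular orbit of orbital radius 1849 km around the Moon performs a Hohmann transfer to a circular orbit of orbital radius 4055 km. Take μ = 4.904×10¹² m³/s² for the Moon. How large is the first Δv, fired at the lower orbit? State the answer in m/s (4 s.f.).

r₁ = 1849 km = 1.849×10⁶ m.
r₂ = 4055 km = 4.055×10⁶ m.
Transfer ellipse a_t = (r₁ + r₂)/2 = 2.952×10⁶ m.
At r₁: circular v_c1 = √(μ/r₁) = 1629 m/s; transfer-perilune v_p = √[μ(2/r₁ − 1/a_t)] = 1909 m/s.
Δv₁ = v_p − v_c1 = 280.2 m/s.

Δv ≈ 280.2 m/s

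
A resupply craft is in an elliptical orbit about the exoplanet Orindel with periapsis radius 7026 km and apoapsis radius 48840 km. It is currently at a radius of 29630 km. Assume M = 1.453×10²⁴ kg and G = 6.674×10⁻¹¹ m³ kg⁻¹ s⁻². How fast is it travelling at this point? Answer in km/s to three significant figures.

μ = GM = 6.674×10⁻¹¹ × 1.453×10²⁴ = 9.697×10¹³ m³/s².
Semi-major axis a = (r_p + r_a)/2 = 27933 km = 2.793×10⁷ m.
Vis-viva: v² = μ(2/r − 1/a) = 9.697×10¹³ × (6.750×10⁻⁸ − 3.580×10⁻⁸) = 3.074×10⁶ m²/s².
v = 1753 m/s = 1.753 km/s.

v ≈ 1.75 km/s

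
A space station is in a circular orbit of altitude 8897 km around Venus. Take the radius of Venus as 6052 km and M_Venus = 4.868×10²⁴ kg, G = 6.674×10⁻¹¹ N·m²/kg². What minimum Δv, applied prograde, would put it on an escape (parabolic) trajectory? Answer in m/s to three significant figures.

Δv ≈ 1930 m/s

μ = GM = 6.674×10⁻¹¹ × 4.868×10²⁴ = 3.249×10¹⁴ m³/s².
r = 6052 + 8897 = 14949 km = 1.4949×10⁷ m.
Circular speed v_c = √(μ/r) = 4662 m/s.
Escape speed v_esc = √(2μ/r) = √2 × v_c = 6593 m/s.
Δv = v_esc − v_c = 1931 m/s.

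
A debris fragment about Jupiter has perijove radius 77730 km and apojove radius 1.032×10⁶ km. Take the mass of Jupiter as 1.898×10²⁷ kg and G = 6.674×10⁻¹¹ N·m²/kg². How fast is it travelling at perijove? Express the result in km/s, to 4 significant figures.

v ≈ 55.05 km/s

μ = GM = 6.674×10⁻¹¹ × 1.898×10²⁷ = 1.267×10¹⁷ m³/s².
Semi-major axis a = (r_p + r_a)/2 = 5.5486×10⁵ km = 5.549×10⁸ m.
Vis-viva: v² = μ(2/r − 1/a) = 1.267×10¹⁷ × (2.573×10⁻⁸ − 1.802×10⁻⁹) = 3.031×10⁹ m²/s².
v = 55050 m/s = 55.05 km/s.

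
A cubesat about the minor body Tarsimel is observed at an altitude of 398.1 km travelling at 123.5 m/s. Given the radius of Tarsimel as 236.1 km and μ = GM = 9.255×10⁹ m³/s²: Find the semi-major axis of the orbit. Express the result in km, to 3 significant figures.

a ≈ 664 km

r = 236.1 + 398.1 = 634.20 km = 6.342×10⁵ m.
Specific orbital energy ε = v²/2 − μ/r = (123.5)²/2 − 9.255×10⁹/6.342×10⁵ = -6.967×10³ J/kg.
Since ε = −μ/(2a), a = −μ/(2ε) = 6.642×10⁵ m = 664.20 km.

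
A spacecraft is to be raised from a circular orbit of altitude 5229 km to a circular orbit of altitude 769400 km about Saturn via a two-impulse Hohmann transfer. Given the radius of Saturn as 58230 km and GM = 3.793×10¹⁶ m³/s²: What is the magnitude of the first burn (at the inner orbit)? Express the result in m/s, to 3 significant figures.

Δv ≈ 8870 m/s

r₁ = 58230 + 5229 = 63459 km = 6.3459×10⁷ m.
r₂ = 58230 + 769400 = 827630 km = 8.2763×10⁸ m.
Transfer ellipse a_t = (r₁ + r₂)/2 = 4.455×10⁸ m.
At r₁: circular v_c1 = √(μ/r₁) = 24450 m/s; transfer-perikrone v_p = √[μ(2/r₁ − 1/a_t)] = 33320 m/s.
Δv₁ = v_p − v_c1 = 8873 m/s.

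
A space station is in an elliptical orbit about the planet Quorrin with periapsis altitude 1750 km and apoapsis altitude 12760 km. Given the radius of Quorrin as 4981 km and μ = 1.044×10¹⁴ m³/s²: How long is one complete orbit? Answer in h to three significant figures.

T ≈ 7.31 h

r_p = 4981 + 1750 = 6731.0 km = 6.7310×10⁶ m.
r_a = 4981 + 12760 = 17741 km = 1.7741×10⁷ m.
Semi-major axis a = (r_p + r_a)/2 = (6731.0 + 17741)/2 = 12236 km = 1.224×10⁷ m.
By Kepler's third law T = 2π√(a³/μ) = 2π × 4.189×10³ = 2.632×10⁴ s.
= 7.311 h.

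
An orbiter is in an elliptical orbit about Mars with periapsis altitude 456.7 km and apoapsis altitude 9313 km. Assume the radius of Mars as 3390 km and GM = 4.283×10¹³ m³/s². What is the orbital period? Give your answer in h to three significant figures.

T ≈ 6.35 h

r_p = 3390 + 456.7 = 3846.7 km = 3.8467×10⁶ m.
r_a = 3390 + 9313 = 12703 km = 1.2703×10⁷ m.
Semi-major axis a = (r_p + r_a)/2 = (3846.7 + 12703)/2 = 8274.9 km = 8.275×10⁶ m.
By Kepler's third law T = 2π√(a³/μ) = 2π × 3.637×10³ = 2.285×10⁴ s.
= 6.348 h.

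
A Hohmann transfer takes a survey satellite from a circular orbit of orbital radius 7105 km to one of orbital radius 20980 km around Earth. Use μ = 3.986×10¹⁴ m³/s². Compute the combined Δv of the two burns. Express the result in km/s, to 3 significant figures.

Δv_total ≈ 2.92 km/s

r₁ = 7105 km = 7.105×10⁶ m.
r₂ = 20980 km = 2.098×10⁷ m.
Transfer ellipse a_t = (r₁ + r₂)/2 = 1.404×10⁷ m.
At r₁: circular v_c1 = √(μ/r₁) = 7490 m/s; transfer-perigee v_p = √[μ(2/r₁ − 1/a_t)] = 9155 m/s.
Δv₁ = v_p − v_c1 = 1665 m/s.
At r₂: circular v_c2 = √(μ/r₂) = 4359 m/s; transfer-apogee v_a = √[μ(2/r₂ − 1/a_t)] = 3100 m/s.
Δv₂ = v_c2 − v_a = 1258 m/s.
Total Δv = Δv₁ + Δv₂ = 2923 m/s = 2.923 km/s.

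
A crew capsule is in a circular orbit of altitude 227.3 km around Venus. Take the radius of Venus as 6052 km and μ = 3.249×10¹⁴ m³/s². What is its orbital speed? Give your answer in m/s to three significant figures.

r = 6052 + 227.3 = 6279.3 km = 6.2793×10⁶ m.
For a circular orbit v = √(μ/r) = √(3.249×10¹⁴ / 6.279×10⁶) = √(5.174×10⁷) = 7193 m/s.

v ≈ 7190 m/s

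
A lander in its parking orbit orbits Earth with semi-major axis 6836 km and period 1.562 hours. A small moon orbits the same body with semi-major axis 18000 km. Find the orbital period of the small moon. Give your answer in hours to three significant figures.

T₂ ≈ 6.67 hours

Kepler's third law: T² ∝ a³, so T₂ = T₁ (a₂/a₁)^(3/2).
a₂/a₁ = 2.633, (a₂/a₁)^(3/2) = 4.273.
T₂ = 1.562 × 4.273 = 6.674 hours.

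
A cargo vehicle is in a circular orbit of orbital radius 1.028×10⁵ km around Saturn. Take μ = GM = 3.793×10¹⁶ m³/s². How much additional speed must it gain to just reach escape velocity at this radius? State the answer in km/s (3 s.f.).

Δv ≈ 7.96 km/s

r = 1.028×10⁵ km = 1.028×10⁸ m.
Circular speed v_c = √(μ/r) = 19210 m/s.
Escape speed v_esc = √(2μ/r) = √2 × v_c = 27170 m/s.
Δv = v_esc − v_c = 7956 m/s = 7.956 km/s.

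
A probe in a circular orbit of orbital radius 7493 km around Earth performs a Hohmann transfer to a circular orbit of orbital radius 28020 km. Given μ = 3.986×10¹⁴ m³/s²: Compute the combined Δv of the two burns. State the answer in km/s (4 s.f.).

Δv_total ≈ 3.190 km/s

r₁ = 7493 km = 7.493×10⁶ m.
r₂ = 28020 km = 2.802×10⁷ m.
Transfer ellipse a_t = (r₁ + r₂)/2 = 1.776×10⁷ m.
At r₁: circular v_c1 = √(μ/r₁) = 7294 m/s; transfer-perigee v_p = √[μ(2/r₁ − 1/a_t)] = 9162 m/s.
Δv₁ = v_p − v_c1 = 1869 m/s.
At r₂: circular v_c2 = √(μ/r₂) = 3772 m/s; transfer-apogee v_a = √[μ(2/r₂ − 1/a_t)] = 2450 m/s.
Δv₂ = v_c2 − v_a = 1322 m/s.
Total Δv = Δv₁ + Δv₂ = 3190 m/s = 3.190 km/s.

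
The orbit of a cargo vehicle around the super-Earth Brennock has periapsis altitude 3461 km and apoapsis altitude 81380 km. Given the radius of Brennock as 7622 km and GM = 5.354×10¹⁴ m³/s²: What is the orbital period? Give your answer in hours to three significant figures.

T ≈ 26.7 hours

r_p = 7622 + 3461 = 11083 km = 1.1083×10⁷ m.
r_a = 7622 + 81380 = 89002 km = 8.9002×10⁷ m.
Semi-major axis a = (r_p + r_a)/2 = (11083 + 89002)/2 = 50042 km = 5.004×10⁷ m.
By Kepler's third law T = 2π√(a³/μ) = 2π × 1.530×10⁴ = 9.613×10⁴ s.
= 26.70 hours.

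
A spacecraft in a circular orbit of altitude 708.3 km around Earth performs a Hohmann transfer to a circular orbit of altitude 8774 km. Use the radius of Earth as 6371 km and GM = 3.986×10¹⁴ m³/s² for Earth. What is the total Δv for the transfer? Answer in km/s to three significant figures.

r₁ = 6371 + 708.3 = 7079.3 km = 7.0793×10⁶ m.
r₂ = 6371 + 8774 = 15145 km = 1.5145×10⁷ m.
Transfer ellipse a_t = (r₁ + r₂)/2 = 1.111×10⁷ m.
At r₁: circular v_c1 = √(μ/r₁) = 7504 m/s; transfer-perigee v_p = √[μ(2/r₁ − 1/a_t)] = 8760 m/s.
Δv₁ = v_p − v_c1 = 1256 m/s.
At r₂: circular v_c2 = √(μ/r₂) = 5130 m/s; transfer-apogee v_a = √[μ(2/r₂ − 1/a_t)] = 4095 m/s.
Δv₂ = v_c2 − v_a = 1035 m/s.
Total Δv = Δv₁ + Δv₂ = 2292 m/s = 2.292 km/s.

Δv_total ≈ 2.29 km/s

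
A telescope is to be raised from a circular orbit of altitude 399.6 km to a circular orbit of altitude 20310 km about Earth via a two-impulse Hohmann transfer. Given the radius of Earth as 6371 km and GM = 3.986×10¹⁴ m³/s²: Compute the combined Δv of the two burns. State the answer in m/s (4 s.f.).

r₁ = 6371 + 399.6 = 6770.6 km = 6.7706×10⁶ m.
r₂ = 6371 + 20310 = 26681 km = 2.6681×10⁷ m.
Transfer ellipse a_t = (r₁ + r₂)/2 = 1.673×10⁷ m.
At r₁: circular v_c1 = √(μ/r₁) = 7673 m/s; transfer-perigee v_p = √[μ(2/r₁ − 1/a_t)] = 9691 m/s.
Δv₁ = v_p − v_c1 = 2018 m/s.
At r₂: circular v_c2 = √(μ/r₂) = 3865 m/s; transfer-apogee v_a = √[μ(2/r₂ − 1/a_t)] = 2459 m/s.
Δv₂ = v_c2 − v_a = 1406 m/s.
Total Δv = Δv₁ + Δv₂ = 3424 m/s.

Δv_total ≈ 3424 m/s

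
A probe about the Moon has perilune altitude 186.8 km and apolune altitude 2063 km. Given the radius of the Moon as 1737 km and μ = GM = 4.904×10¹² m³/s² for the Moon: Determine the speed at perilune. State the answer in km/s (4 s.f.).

v ≈ 1.840 km/s

r_p = 1737 + 186.8 = 1923.8 km = 1.9238×10⁶ m.
r_a = 1737 + 2063 = 3800.0 km = 3.8000×10⁶ m.
Semi-major axis a = (r_p + r_a)/2 = 2861.9 km = 2.862×10⁶ m.
Vis-viva: v² = μ(2/r − 1/a) = 4.904×10¹² × (1.040×10⁻⁶ − 3.494×10⁻⁷) = 3.385×10⁶ m²/s².
v = 1840 m/s = 1.840 km/s.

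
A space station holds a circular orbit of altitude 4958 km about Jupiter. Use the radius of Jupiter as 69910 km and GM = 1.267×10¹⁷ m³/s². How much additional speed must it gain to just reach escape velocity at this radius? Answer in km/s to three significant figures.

r = 69910 + 4958 = 74868 km = 7.4868×10⁷ m.
Circular speed v_c = √(μ/r) = 41140 m/s.
Escape speed v_esc = √(2μ/r) = √2 × v_c = 58180 m/s.
Δv = v_esc − v_c = 17040 m/s = 17.04 km/s.

Δv ≈ 17.0 km/s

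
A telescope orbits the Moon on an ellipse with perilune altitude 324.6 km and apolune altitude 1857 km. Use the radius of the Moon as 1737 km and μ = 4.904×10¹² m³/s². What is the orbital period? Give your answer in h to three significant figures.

r_p = 1737 + 324.6 = 2061.6 km = 2.0616×10⁶ m.
r_a = 1737 + 1857 = 3594.0 km = 3.5940×10⁶ m.
Semi-major axis a = (r_p + r_a)/2 = (2061.6 + 3594.0)/2 = 2827.8 km = 2.828×10⁶ m.
By Kepler's third law T = 2π√(a³/μ) = 2π × 2.147×10³ = 1.349×10⁴ s.
= 3.748 h.

T ≈ 3.75 h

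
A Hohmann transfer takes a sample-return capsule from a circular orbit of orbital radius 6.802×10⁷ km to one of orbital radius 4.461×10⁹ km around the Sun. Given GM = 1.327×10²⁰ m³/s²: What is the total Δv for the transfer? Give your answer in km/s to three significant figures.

Δv_total ≈ 22.3 km/s

r₁ = 6.802×10⁷ km = 6.802×10¹⁰ m.
r₂ = 4.461×10⁹ km = 4.461×10¹² m.
Transfer ellipse a_t = (r₁ + r₂)/2 = 2.265×10¹² m.
At r₁: circular v_c1 = √(μ/r₁) = 44170 m/s; transfer-perihelion v_p = √[μ(2/r₁ − 1/a_t)] = 61990 m/s.
Δv₁ = v_p − v_c1 = 17820 m/s.
At r₂: circular v_c2 = √(μ/r₂) = 5454 m/s; transfer-aphelion v_a = √[μ(2/r₂ − 1/a_t)] = 945.3 m/s.
Δv₂ = v_c2 − v_a = 4509 m/s.
Total Δv = Δv₁ + Δv₂ = 22330 m/s = 22.33 km/s.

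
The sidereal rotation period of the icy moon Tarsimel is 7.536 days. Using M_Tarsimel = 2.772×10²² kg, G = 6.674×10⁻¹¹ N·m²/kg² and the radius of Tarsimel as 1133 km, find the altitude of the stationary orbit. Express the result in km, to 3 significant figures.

h_sync ≈ 26000 km

μ = GM = 6.674×10⁻¹¹ × 2.772×10²² = 1.850×10¹² m³/s².
T = 7.536 days = 6.511×10⁵ s.
A synchronous orbit has period T, so by Kepler's third law a = (μT²/4π²)^(1/3).
μT²/4π² = 1.850×10¹² × (6.511×10⁵)² / 39.48 = 1.987×10²² m³.
a = 2.708×10⁷ m = 27084 km.
Altitude h = a − R = 27084 − 1133 = 25951 km.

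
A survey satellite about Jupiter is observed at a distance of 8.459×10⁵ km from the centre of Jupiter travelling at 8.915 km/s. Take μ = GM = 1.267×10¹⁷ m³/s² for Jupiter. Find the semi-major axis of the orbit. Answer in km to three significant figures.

r = 8.459×10⁸ m.
Specific orbital energy ε = v²/2 − μ/r = (8915)²/2 − 1.267×10¹⁷/8.459×10⁸ = -1.100×10⁸ J/kg.
Since ε = −μ/(2a), a = −μ/(2ε) = 5.757×10⁸ m = 5.7569×10⁵ km.

a ≈ 5.76×10⁵ km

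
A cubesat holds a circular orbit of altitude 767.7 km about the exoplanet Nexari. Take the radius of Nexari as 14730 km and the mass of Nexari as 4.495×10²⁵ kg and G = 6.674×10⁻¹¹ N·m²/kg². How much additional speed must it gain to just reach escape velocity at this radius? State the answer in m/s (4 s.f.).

μ = GM = 6.674×10⁻¹¹ × 4.495×10²⁵ = 3.000×10¹⁵ m³/s².
r = 14730 + 767.7 = 15498 km = 1.5498×10⁷ m.
Circular speed v_c = √(μ/r) = 13910 m/s.
Escape speed v_esc = √(2μ/r) = √2 × v_c = 19680 m/s.
Δv = v_esc − v_c = 5763 m/s.

Δv ≈ 5763 m/s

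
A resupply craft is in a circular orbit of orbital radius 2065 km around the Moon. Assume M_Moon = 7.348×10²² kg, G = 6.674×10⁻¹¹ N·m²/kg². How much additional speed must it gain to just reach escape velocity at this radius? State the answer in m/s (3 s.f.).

Δv ≈ 638 m/s

μ = GM = 6.674×10⁻¹¹ × 7.348×10²² = 4.904×10¹² m³/s².
r = 2065 km = 2.065×10⁶ m.
Circular speed v_c = √(μ/r) = 1541 m/s.
Escape speed v_esc = √(2μ/r) = √2 × v_c = 2179 m/s.
Δv = v_esc − v_c = 638.3 m/s.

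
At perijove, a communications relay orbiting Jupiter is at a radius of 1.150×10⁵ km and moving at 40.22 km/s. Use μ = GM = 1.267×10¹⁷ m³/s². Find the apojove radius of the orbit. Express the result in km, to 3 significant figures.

apojove radius ≈ 3.18×10⁵ km

r_p = 1.150×10⁸ m.
Specific energy ε = v²/2 − μ/r = -2.929×10⁸ J/kg, so a = −μ/(2ε) = 2.163×10⁸ m.
The apsides satisfy r_p + r_a = 2a, so the apojove radius is 2a − r_p = 3.175×10⁸ m = 3.1755×10⁵ km.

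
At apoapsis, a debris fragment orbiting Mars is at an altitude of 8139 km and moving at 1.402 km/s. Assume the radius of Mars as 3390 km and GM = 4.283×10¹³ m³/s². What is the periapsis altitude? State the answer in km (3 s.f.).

r_a = 3390 + 8139 = 11529 km = 1.153×10⁷ m.
Specific energy ε = v²/2 − μ/r = -2.732×10⁶ J/kg, so a = −μ/(2ε) = 7.838×10⁶ m.
The apsides satisfy r_p + r_a = 2a, so the periapsis radius is 2a − r_a = 4.147×10⁶ m = 4147.1 km.
Periapsis altitude = 4147.1 − 3390 = 757.14 km.

periapsis altitude ≈ 757 km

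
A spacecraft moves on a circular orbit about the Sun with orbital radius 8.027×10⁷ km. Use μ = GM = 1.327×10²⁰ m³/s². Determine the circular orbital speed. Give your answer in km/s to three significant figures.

v ≈ 40.7 km/s

r = 8.027×10⁷ km = 8.027×10¹⁰ m.
For a circular orbit v = √(μ/r) = √(1.327×10²⁰ / 8.027×10¹⁰) = √(1.653×10⁹) = 40660 m/s.
That is 40.66 km/s.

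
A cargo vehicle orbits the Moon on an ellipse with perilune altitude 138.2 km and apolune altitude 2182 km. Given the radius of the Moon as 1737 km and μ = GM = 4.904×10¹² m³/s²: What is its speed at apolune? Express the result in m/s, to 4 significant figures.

v ≈ 900.0 m/s

r_p = 1737 + 138.2 = 1875.2 km = 1.8752×10⁶ m.
r_a = 1737 + 2182 = 3919.0 km = 3.9190×10⁶ m.
Semi-major axis a = (r_p + r_a)/2 = 2897.1 km = 2.897×10⁶ m.
Vis-viva: v² = μ(2/r − 1/a) = 4.904×10¹² × (5.103×10⁻⁷ − 3.452×10⁻⁷) = 8.100×10⁵ m²/s².
v = 900.0 m/s.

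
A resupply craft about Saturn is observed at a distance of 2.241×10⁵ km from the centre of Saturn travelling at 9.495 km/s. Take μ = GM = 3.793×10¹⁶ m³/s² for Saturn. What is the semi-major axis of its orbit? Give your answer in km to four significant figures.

a ≈ 1.527×10⁵ km

r = 2.241×10⁸ m.
Vis-viva rearranged: 1/a = 2/r − v²/μ = 8.925×10⁻⁹ − 2.377×10⁻⁹ = 6.548×10⁻⁹ m⁻¹.
a = 1.527×10⁸ m = 1.5273×10⁵ km.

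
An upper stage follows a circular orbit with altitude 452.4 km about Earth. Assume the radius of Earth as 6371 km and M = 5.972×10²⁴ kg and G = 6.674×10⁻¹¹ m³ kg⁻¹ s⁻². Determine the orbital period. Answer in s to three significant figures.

μ = GM = 6.674×10⁻¹¹ × 5.972×10²⁴ = 3.986×10¹⁴ m³/s².
r = 6371 + 452.4 = 6823.4 km = 6.8234×10⁶ m.
Kepler's third law: T = 2π√(r³/μ) = 2π√((6.823×10⁶)³ / 3.986×10¹⁴).
r³/μ = 7.971×10⁵ s², so T = 2π × 8.928×10² = 5.610×10³ s.

T ≈ 5610 s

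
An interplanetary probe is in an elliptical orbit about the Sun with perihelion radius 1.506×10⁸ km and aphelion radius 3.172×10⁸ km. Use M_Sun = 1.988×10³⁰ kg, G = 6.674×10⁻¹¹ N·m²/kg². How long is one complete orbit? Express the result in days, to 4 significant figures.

μ = GM = 6.674×10⁻¹¹ × 1.988×10³⁰ = 1.327×10²⁰ m³/s².
Semi-major axis a = (r_p + r_a)/2 = (1.5060×10⁸ + 3.1720×10⁸)/2 = 2.3390×10⁸ km = 2.339×10¹¹ m.
By Kepler's third law T = 2π√(a³/μ) = 2π × 9.821×10⁶ = 6.171×10⁷ s.
= 714.2 days.

T ≈ 714.2 days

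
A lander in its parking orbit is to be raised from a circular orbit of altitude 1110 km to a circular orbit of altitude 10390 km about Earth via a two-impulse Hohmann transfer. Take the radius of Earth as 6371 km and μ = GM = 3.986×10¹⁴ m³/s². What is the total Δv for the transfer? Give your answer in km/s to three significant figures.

Δv_total ≈ 2.33 km/s

r₁ = 6371 + 1110 = 7481.0 km = 7.4810×10⁶ m.
r₂ = 6371 + 10390 = 16761 km = 1.6761×10⁷ m.
Transfer ellipse a_t = (r₁ + r₂)/2 = 1.212×10⁷ m.
At r₁: circular v_c1 = √(μ/r₁) = 7299 m/s; transfer-perigee v_p = √[μ(2/r₁ − 1/a_t)] = 8584 m/s.
Δv₁ = v_p − v_c1 = 1284 m/s.
At r₂: circular v_c2 = √(μ/r₂) = 4877 m/s; transfer-apogee v_a = √[μ(2/r₂ − 1/a_t)] = 3831 m/s.
Δv₂ = v_c2 − v_a = 1045 m/s.
Total Δv = Δv₁ + Δv₂ = 2330 m/s = 2.330 km/s.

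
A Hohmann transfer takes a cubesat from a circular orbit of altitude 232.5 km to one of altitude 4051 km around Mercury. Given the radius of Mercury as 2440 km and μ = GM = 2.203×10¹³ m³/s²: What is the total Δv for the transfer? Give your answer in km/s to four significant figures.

Δv_total ≈ 0.9815 km/s

r₁ = 2440 + 232.5 = 2672.5 km = 2.6725×10⁶ m.
r₂ = 2440 + 4051 = 6491.0 km = 6.4910×10⁶ m.
Transfer ellipse a_t = (r₁ + r₂)/2 = 4.582×10⁶ m.
At r₁: circular v_c1 = √(μ/r₁) = 2871 m/s; transfer-periherm v_p = √[μ(2/r₁ − 1/a_t)] = 3417 m/s.
Δv₁ = v_p − v_c1 = 546.2 m/s.
At r₂: circular v_c2 = √(μ/r₂) = 1842 m/s; transfer-apoherm v_a = √[μ(2/r₂ − 1/a_t)] = 1407 m/s.
Δv₂ = v_c2 − v_a = 435.3 m/s.
Total Δv = Δv₁ + Δv₂ = 981.5 m/s = 0.9815 km/s.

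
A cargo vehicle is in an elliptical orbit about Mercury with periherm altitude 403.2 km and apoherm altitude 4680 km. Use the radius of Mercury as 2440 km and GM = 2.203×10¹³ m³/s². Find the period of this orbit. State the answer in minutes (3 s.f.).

T ≈ 248 minutes

r_p = 2440 + 403.2 = 2843.2 km = 2.8432×10⁶ m.
r_a = 2440 + 4680 = 7120.0 km = 7.1200×10⁶ m.
Semi-major axis a = (r_p + r_a)/2 = (2843.2 + 7120.0)/2 = 4981.6 km = 4.982×10⁶ m.
By Kepler's third law T = 2π√(a³/μ) = 2π × 2.369×10³ = 1.488×10⁴ s.
= 248.1 minutes.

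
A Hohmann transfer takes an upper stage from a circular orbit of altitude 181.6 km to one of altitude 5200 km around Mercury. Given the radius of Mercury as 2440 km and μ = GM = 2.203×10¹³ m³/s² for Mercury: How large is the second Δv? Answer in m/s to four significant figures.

r₁ = 2440 + 181.6 = 2621.6 km = 2.6216×10⁶ m.
r₂ = 2440 + 5200 = 7640.0 km = 7.6400×10⁶ m.
Transfer ellipse a_t = (r₁ + r₂)/2 = 5.131×10⁶ m.
At r₁: circular v_c1 = √(μ/r₁) = 2899 m/s; transfer-periherm v_p = √[μ(2/r₁ − 1/a_t)] = 3537 m/s.
At r₂: circular v_c2 = √(μ/r₂) = 1698 m/s; transfer-apoherm v_a = √[μ(2/r₂ − 1/a_t)] = 1214 m/s.
Δv₂ = v_c2 − v_a = 484.3 m/s.

Δv ≈ 484.3 m/s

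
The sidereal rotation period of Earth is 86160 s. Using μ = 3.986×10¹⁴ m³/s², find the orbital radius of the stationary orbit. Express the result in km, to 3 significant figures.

A synchronous orbit has period T, so by Kepler's third law a = (μT²/4π²)^(1/3).
μT²/4π² = 3.986×10¹⁴ × (8.616×10⁴)² / 39.48 = 7.495×10²² m³.
a = 4.216×10⁷ m = 42163 km.

r_sync ≈ 42200 km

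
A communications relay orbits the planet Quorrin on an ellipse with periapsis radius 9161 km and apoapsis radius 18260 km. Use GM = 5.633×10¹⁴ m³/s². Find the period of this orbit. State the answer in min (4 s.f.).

Semi-major axis a = (r_p + r_a)/2 = (9161.0 + 18260)/2 = 13710 km = 1.371×10⁷ m.
By Kepler's third law T = 2π√(a³/μ) = 2π × 2.139×10³ = 1.344×10⁴ s.
= 224.0 min.

T ≈ 224.0 min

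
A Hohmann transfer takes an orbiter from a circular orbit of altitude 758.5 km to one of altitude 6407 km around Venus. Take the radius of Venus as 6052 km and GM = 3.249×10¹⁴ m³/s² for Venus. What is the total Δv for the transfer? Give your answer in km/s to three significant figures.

Δv_total ≈ 1.76 km/s

r₁ = 6052 + 758.5 = 6810.5 km = 6.8105×10⁶ m.
r₂ = 6052 + 6407 = 12459 km = 1.2459×10⁷ m.
Transfer ellipse a_t = (r₁ + r₂)/2 = 9.635×10⁶ m.
At r₁: circular v_c1 = √(μ/r₁) = 6907 m/s; transfer-periapsis v_p = √[μ(2/r₁ − 1/a_t)] = 7854 m/s.
Δv₁ = v_p − v_c1 = 947.4 m/s.
At r₂: circular v_c2 = √(μ/r₂) = 5107 m/s; transfer-apoapsis v_a = √[μ(2/r₂ − 1/a_t)] = 4293 m/s.
Δv₂ = v_c2 − v_a = 813.2 m/s.
Total Δv = Δv₁ + Δv₂ = 1761 m/s = 1.761 km/s.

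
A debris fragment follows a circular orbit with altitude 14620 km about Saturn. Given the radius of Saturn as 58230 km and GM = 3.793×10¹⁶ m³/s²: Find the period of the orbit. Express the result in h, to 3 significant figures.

T ≈ 5.57 h

r = 58230 + 14620 = 72850 km = 7.2850×10⁷ m.
Kepler's third law: T = 2π√(r³/μ) = 2π√((7.285×10⁷)³ / 3.793×10¹⁶).
r³/μ = 1.019×10⁷ s², so T = 2π × 3.193×10³ = 2.006×10⁴ s.
Converting: 2.006×10⁴ s ÷ 3600 = 5.572 h.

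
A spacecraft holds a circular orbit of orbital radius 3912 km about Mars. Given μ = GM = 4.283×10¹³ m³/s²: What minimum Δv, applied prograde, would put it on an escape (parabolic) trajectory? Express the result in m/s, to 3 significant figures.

r = 3912 km = 3.912×10⁶ m.
Circular speed v_c = √(μ/r) = 3309 m/s.
Escape speed v_esc = √(2μ/r) = √2 × v_c = 4679 m/s.
Δv = v_esc − v_c = 1371 m/s.

Δv ≈ 1370 m/s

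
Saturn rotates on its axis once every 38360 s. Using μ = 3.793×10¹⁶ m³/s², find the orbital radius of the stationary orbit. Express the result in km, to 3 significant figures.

A synchronous orbit has period T, so by Kepler's third law a = (μT²/4π²)^(1/3).
μT²/4π² = 3.793×10¹⁶ × (3.836×10⁴)² / 39.48 = 1.414×10²⁴ m³.
a = 1.122×10⁸ m = 1.1223×10⁵ km.

r_sync ≈ 1.12×10⁵ km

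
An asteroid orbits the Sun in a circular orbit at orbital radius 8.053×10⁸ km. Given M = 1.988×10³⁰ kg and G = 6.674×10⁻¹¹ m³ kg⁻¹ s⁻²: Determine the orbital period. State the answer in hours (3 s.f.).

μ = GM = 6.674×10⁻¹¹ × 1.988×10³⁰ = 1.327×10²⁰ m³/s².
r = 8.053×10⁸ km = 8.053×10¹¹ m.
Kepler's third law: T = 2π√(r³/μ) = 2π√((8.053×10¹¹)³ / 1.327×10²⁰).
r³/μ = 3.936×10¹⁵ s², so T = 2π × 6.274×10⁷ = 3.942×10⁸ s.
Converting: 3.942×10⁸ s ÷ 3600 = 1.095×10⁵ hours.

T ≈ 109000 hours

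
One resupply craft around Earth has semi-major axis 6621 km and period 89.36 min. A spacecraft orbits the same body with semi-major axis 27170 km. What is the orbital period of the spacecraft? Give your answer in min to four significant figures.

T₂ ≈ 742.8 min

Kepler's third law: T² ∝ a³, so T₂ = T₁ (a₂/a₁)^(3/2).
a₂/a₁ = 4.104, (a₂/a₁)^(3/2) = 8.313.
T₂ = 89.36 × 8.313 = 742.8 min.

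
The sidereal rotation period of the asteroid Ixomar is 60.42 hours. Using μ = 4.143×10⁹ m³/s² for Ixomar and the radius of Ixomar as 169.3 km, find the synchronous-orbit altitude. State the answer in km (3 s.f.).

h_sync ≈ 1540 km

T = 60.42 hours = 2.175×10⁵ s.
A synchronous orbit has period T, so by Kepler's third law a = (μT²/4π²)^(1/3).
μT²/4π² = 4.143×10⁹ × (2.175×10⁵)² / 39.48 = 4.965×10¹⁸ m³.
a = 1.706×10⁶ m = 1706.0 km.
Altitude h = a − R = 1706.0 − 169.3 = 1536.7 km.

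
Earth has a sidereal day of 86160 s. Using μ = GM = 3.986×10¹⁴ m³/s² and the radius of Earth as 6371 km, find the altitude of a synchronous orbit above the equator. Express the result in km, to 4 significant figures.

A synchronous orbit has period T, so by Kepler's third law a = (μT²/4π²)^(1/3).
μT²/4π² = 3.986×10¹⁴ × (8.616×10⁴)² / 39.48 = 7.495×10²² m³.
a = 4.216×10⁷ m = 42163 km.
Altitude h = a − R = 42163 − 6371 = 35792 km.

h_sync ≈ 35790 km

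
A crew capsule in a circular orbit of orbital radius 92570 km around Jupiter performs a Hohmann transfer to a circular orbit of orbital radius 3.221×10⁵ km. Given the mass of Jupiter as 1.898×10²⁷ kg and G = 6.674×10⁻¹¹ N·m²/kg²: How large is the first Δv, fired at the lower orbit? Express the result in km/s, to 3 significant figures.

μ = GM = 6.674×10⁻¹¹ × 1.898×10²⁷ = 1.267×10¹⁷ m³/s².
r₁ = 92570 km = 9.257×10⁷ m.
r₂ = 3.221×10⁵ km = 3.221×10⁸ m.
Transfer ellipse a_t = (r₁ + r₂)/2 = 2.073×10⁸ m.
At r₁: circular v_c1 = √(μ/r₁) = 36990 m/s; transfer-perijove v_p = √[μ(2/r₁ − 1/a_t)] = 46110 m/s.
Δv₁ = v_p − v_c1 = 9115 m/s.
= 9.115 km/s.

Δv ≈ 9.11 km/s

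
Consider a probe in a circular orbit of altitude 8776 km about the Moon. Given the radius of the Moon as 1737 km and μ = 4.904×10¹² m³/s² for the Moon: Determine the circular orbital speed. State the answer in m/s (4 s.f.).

v ≈ 683.0 m/s

r = 1737 + 8776 = 10513 km = 1.0513×10⁷ m.
For a circular orbit v = √(μ/r) = √(4.904×10¹² / 1.051×10⁷) = √(4.665×10⁵) = 683.0 m/s.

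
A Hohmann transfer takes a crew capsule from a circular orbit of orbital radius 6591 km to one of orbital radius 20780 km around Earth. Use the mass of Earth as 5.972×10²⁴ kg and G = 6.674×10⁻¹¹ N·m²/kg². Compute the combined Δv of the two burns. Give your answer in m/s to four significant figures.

Δv_total ≈ 3146 m/s

μ = GM = 6.674×10⁻¹¹ × 5.972×10²⁴ = 3.986×10¹⁴ m³/s².
r₁ = 6591 km = 6.591×10⁶ m.
r₂ = 20780 km = 2.078×10⁷ m.
Transfer ellipse a_t = (r₁ + r₂)/2 = 1.369×10⁷ m.
At r₁: circular v_c1 = √(μ/r₁) = 7776 m/s; transfer-perigee v_p = √[μ(2/r₁ − 1/a_t)] = 9582 m/s.
Δv₁ = v_p − v_c1 = 1806 m/s.
At r₂: circular v_c2 = √(μ/r₂) = 4380 m/s; transfer-apogee v_a = √[μ(2/r₂ − 1/a_t)] = 3039 m/s.
Δv₂ = v_c2 − v_a = 1340 m/s.
Total Δv = Δv₁ + Δv₂ = 3146 m/s.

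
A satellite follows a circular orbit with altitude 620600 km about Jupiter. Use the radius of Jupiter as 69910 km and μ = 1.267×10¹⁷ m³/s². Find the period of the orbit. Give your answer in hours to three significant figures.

r = 69910 + 620600 = 690510 km = 6.9051×10⁸ m.
Kepler's third law: T = 2π√(r³/μ) = 2π√((6.905×10⁸)³ / 1.267×10¹⁷).
r³/μ = 2.599×10⁹ s², so T = 2π × 5.098×10⁴ = 3.203×10⁵ s.
Converting: 3.203×10⁵ s ÷ 3600 = 88.97 hours.

T ≈ 89.0 hours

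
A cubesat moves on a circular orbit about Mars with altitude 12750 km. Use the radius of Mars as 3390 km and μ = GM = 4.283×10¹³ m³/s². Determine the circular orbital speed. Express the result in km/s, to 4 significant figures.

v ≈ 1.629 km/s

r = 3390 + 12750 = 16140 km = 1.6140×10⁷ m.
For a circular orbit v = √(μ/r) = √(4.283×10¹³ / 1.614×10⁷) = √(2.654×10⁶) = 1629 m/s.
That is 1.629 km/s.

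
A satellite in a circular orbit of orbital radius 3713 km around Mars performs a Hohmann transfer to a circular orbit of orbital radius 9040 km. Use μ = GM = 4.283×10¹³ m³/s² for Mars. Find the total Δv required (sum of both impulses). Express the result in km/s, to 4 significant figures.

r₁ = 3713 km = 3.713×10⁶ m.
r₂ = 9040 km = 9.040×10⁶ m.
Transfer ellipse a_t = (r₁ + r₂)/2 = 6.376×10⁶ m.
At r₁: circular v_c1 = √(μ/r₁) = 3396 m/s; transfer-periapsis v_p = √[μ(2/r₁ − 1/a_t)] = 4044 m/s.
Δv₁ = v_p − v_c1 = 647.6 m/s.
At r₂: circular v_c2 = √(μ/r₂) = 2177 m/s; transfer-apoapsis v_a = √[μ(2/r₂ − 1/a_t)] = 1661 m/s.
Δv₂ = v_c2 − v_a = 515.7 m/s.
Total Δv = Δv₁ + Δv₂ = 1163 m/s = 1.163 km/s.

Δv_total ≈ 1.163 km/s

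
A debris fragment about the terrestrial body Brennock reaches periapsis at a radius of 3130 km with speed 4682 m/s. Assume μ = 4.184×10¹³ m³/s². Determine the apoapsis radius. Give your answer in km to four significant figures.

r_p = 3.130×10⁶ m.
Specific energy ε = v²/2 − μ/r = -2.407×10⁶ J/kg, so a = −μ/(2ε) = 8.692×10⁶ m.
The apsides satisfy r_p + r_a = 2a, so the apoapsis radius is 2a − r_p = 1.425×10⁷ m = 14254 km.

apoapsis radius ≈ 14250 km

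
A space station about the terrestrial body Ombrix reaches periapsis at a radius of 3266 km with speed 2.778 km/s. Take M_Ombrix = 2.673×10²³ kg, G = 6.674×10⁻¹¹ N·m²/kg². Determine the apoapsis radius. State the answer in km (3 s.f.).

apoapsis radius ≈ 7860 km

μ = GM = 6.674×10⁻¹¹ × 2.673×10²³ = 1.784×10¹³ m³/s².
r_p = 3.266×10⁶ m.
Specific energy ε = v²/2 − μ/r = -1.604×10⁶ J/kg, so a = −μ/(2ε) = 5.562×10⁶ m.
The apsides satisfy r_p + r_a = 2a, so the apoapsis radius is 2a − r_p = 7.859×10⁶ m = 7858.9 km.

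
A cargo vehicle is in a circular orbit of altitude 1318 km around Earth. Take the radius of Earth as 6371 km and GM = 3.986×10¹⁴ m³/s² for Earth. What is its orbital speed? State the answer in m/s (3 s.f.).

r = 6371 + 1318 = 7689.0 km = 7.6890×10⁶ m.
For a circular orbit v = √(μ/r) = √(3.986×10¹⁴ / 7.689×10⁶) = √(5.184×10⁷) = 7200 m/s.

v ≈ 7200 m/s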